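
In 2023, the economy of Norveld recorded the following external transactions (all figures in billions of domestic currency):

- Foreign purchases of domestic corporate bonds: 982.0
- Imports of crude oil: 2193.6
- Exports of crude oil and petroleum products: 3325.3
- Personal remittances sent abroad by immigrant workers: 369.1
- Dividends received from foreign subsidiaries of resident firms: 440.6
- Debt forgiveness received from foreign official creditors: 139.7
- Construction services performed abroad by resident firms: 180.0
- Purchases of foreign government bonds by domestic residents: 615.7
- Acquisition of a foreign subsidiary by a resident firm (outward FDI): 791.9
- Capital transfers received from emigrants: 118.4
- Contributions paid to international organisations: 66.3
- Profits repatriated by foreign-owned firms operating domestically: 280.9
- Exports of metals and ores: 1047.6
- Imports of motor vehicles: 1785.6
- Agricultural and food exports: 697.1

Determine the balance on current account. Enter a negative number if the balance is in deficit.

Goods: -1785.6 + 1047.6 - 2193.6 + 697.1 + 3325.3 = 1090.8
Services: 180.0
Primary income: -280.9 + 440.6 = 159.7
Secondary income: -369.1 - 66.3 = -435.4
Current account = 1090.8 + 180.0 + 159.7 + (-435.4) = 995.1
(Excluded from the current account — financial account: foreign purchases of domestic corporate bonds 982.0, purchases of foreign government bonds by domestic residents 615.7, acquisition of a foreign subsidiary by a resident firm (outward FDI) 791.9; capital account: debt forgiveness received from foreign official creditors 139.7, capital transfers received from emigrants 118.4.)

995.1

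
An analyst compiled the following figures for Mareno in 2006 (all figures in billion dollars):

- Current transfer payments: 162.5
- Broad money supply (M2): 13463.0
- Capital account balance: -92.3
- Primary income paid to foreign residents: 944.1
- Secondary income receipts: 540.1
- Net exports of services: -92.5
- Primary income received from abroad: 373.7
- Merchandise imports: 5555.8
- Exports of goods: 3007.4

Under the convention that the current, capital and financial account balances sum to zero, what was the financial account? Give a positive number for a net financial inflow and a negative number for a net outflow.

2926.0

Goods balance = 3007.4 - 5555.8 = -2548.4
Services balance = -92.5
Trade balance (goods + services) = -2548.4 + (-92.5) = -2640.9
Net primary income = 373.7 - 944.1 = -570.4
Net secondary income = 540.1 - 162.5 = 377.6
Current account = -2640.9 + (-570.4) + 377.6 = -2833.7
Financial account = -(-2833.7 + (-92.3)) = 2926.0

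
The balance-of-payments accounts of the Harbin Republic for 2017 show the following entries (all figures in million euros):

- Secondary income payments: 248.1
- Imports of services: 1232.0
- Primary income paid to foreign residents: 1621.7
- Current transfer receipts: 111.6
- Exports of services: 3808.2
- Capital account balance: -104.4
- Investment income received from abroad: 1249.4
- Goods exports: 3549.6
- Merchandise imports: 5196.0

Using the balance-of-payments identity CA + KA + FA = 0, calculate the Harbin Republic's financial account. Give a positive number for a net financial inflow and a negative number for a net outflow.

Goods balance = 3549.6 - 5196.0 = -1646.4
Services balance = 3808.2 - 1232.0 = 2576.2
Trade balance (goods + services) = -1646.4 + 2576.2 = 929.8
Net primary income = 1249.4 - 1621.7 = -372.3
Net secondary income = 111.6 - 248.1 = -136.5
Current account = 929.8 + (-372.3) + (-136.5) = 421.0
Financial account = -(421.0 + (-104.4)) = -316.6

-316.6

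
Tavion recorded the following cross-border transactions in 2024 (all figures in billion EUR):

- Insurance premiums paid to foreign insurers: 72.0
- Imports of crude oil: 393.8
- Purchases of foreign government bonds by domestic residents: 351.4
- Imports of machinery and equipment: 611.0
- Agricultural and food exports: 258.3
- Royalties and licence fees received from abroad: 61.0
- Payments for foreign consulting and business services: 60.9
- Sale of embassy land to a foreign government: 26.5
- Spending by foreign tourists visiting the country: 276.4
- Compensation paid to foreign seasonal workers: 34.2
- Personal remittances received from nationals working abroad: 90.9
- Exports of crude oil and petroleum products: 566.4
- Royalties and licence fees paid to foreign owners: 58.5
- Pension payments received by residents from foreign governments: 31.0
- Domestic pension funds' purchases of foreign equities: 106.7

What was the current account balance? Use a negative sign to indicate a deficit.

53.6

Goods: 566.4 - 393.8 - 611.0 + 258.3 = -180.1
Services: 276.4 - 58.5 + 61.0 - 60.9 - 72.0 = 146.0
Primary income: -34.2
Secondary income: 90.9 + 31.0 = 121.9
Current account = (-180.1) + 146.0 + (-34.2) + 121.9 = 53.6
(Excluded from the current account — financial account: purchases of foreign government bonds by domestic residents 351.4, domestic pension funds' purchases of foreign equities 106.7; capital account: sale of embassy land to a foreign government 26.5.)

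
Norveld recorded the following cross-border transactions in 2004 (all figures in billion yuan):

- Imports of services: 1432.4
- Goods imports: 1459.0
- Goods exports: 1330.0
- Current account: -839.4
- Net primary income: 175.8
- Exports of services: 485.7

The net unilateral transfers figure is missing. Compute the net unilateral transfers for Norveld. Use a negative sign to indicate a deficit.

60.5

Current account = goods balance + services balance + net primary income + net secondary income
Sum of the known components = -899.9
Net unilateral transfers = CA - (known components) = -839.4 - (-899.9) = 60.5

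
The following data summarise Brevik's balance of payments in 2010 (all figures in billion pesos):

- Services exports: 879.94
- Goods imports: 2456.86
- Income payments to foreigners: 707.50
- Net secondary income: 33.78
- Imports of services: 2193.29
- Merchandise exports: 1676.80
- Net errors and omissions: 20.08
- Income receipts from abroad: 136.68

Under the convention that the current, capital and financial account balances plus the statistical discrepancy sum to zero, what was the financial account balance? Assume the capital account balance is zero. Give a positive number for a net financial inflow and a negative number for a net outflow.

Goods balance = 1676.80 - 2456.86 = -780.06
Services balance = 879.94 - 2193.29 = -1313.35
Trade balance (goods + services) = -780.06 + (-1313.35) = -2093.41
Net primary income = 136.68 - 707.50 = -570.82
Net secondary income = 33.78
Current account = -2093.41 + (-570.82) + 33.78 = -2630.45
Financial account = -(-2630.45 + 20.08) = 2610.37

2610.37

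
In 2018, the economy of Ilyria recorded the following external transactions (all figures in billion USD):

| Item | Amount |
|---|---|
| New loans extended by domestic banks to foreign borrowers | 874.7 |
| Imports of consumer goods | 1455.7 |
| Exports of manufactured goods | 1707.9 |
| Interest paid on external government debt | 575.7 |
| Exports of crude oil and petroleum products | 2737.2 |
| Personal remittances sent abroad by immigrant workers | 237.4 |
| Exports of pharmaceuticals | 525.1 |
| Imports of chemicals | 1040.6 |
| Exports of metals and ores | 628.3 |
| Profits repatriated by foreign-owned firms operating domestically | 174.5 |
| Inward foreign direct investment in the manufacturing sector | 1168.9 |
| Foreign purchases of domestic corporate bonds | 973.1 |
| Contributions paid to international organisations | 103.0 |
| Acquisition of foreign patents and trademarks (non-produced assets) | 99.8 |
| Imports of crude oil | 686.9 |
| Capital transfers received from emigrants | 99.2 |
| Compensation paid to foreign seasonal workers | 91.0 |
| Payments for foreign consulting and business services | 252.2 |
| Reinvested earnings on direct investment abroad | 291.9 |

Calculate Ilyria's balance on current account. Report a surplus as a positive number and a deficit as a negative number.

Goods: 628.3 + 525.1 + 1707.9 - 1040.6 - 686.9 - 1455.7 + 2737.2 = 2415.3
Services: -252.2
Primary income: -174.5 + 291.9 - 91.0 - 575.7 = -549.3
Secondary income: -103.0 - 237.4 = -340.4
Current account = 2415.3 + (-252.2) + (-549.3) + (-340.4) = 1273.4
(Excluded from the current account — financial account: new loans extended by domestic banks to foreign borrowers 874.7, inward foreign direct investment in the manufacturing sector 1168.9, foreign purchases of domestic corporate bonds 973.1; capital account: acquisition of foreign patents and trademarks (non-produced assets) 99.8, capital transfers received from emigrants 99.2.)

1273.4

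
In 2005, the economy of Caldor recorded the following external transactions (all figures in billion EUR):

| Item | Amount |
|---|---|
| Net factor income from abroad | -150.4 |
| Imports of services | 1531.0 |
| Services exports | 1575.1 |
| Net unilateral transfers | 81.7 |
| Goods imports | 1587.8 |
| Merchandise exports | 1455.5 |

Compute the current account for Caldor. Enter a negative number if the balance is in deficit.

-156.9

Goods balance = 1455.5 - 1587.8 = -132.3
Services balance = 1575.1 - 1531.0 = 44.1
Trade balance (goods + services) = -132.3 + 44.1 = -88.2
Net primary income = -150.4
Net secondary income = 81.7
Current account = -88.2 + (-150.4) + 81.7 = -156.9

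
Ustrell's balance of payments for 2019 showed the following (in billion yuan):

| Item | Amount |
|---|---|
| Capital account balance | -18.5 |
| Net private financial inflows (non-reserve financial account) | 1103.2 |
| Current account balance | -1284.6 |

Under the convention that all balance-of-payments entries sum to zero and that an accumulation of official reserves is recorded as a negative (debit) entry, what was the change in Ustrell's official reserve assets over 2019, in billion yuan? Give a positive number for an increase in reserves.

Official reserve transactions balance = -((-1284.6) + (-18.5) + 1103.2) = 199.9
An accumulation of reserves is recorded as a debit (negative entry), so the change in the stock of reserves is the negative of that balance.
Change in official reserves = -(199.9) = -199.9

-199.9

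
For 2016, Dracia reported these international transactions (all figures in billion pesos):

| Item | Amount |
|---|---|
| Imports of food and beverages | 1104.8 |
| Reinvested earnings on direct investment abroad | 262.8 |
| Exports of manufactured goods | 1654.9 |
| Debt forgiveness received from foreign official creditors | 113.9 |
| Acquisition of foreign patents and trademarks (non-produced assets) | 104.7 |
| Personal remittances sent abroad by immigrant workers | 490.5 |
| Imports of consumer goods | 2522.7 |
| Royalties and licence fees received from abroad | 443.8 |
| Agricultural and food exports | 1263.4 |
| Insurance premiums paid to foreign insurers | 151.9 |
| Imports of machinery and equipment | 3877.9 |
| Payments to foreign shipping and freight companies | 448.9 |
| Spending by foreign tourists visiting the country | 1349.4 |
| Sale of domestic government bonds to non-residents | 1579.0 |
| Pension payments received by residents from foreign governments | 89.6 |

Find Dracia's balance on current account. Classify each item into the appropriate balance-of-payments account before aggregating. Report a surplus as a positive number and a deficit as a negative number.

-3532.8

Goods: -2522.7 - 1104.8 - 3877.9 + 1263.4 + 1654.9 = -4587.1
Services: 1349.4 - 151.9 - 448.9 + 443.8 = 1192.4
Primary income: 262.8
Secondary income: 89.6 - 490.5 = -400.9
Current account = (-4587.1) + 1192.4 + 262.8 + (-400.9) = -3532.8
(Excluded from the current account — capital account: debt forgiveness received from foreign official creditors 113.9, acquisition of foreign patents and trademarks (non-produced assets) 104.7; financial account: sale of domestic government bonds to non-residents 1579.0.)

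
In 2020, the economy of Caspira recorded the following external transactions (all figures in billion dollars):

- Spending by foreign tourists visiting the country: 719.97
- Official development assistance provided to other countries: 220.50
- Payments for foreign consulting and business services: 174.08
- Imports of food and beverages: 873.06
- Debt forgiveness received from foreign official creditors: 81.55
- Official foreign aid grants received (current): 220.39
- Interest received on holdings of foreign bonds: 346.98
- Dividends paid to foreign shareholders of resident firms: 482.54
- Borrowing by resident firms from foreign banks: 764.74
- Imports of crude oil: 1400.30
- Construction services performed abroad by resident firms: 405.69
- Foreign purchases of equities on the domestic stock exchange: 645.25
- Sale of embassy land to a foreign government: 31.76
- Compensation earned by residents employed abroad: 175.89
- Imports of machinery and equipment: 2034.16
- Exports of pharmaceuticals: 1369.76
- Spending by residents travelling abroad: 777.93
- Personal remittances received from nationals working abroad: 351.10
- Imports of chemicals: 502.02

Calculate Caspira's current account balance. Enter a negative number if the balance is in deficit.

Goods: -1400.30 - 873.06 + 1369.76 - 502.02 - 2034.16 = -3439.78
Services: -174.08 + 719.97 + 405.69 - 777.93 = 173.65
Primary income: 346.98 + 175.89 - 482.54 = 40.33
Secondary income: -220.50 + 220.39 + 351.10 = 350.99
Current account = (-3439.78) + 173.65 + 40.33 + 350.99 = -2874.81
(Excluded from the current account — capital account: debt forgiveness received from foreign official creditors 81.55, sale of embassy land to a foreign government 31.76; financial account: borrowing by resident firms from foreign banks 764.74, foreign purchases of equities on the domestic stock exchange 645.25.)

-2874.81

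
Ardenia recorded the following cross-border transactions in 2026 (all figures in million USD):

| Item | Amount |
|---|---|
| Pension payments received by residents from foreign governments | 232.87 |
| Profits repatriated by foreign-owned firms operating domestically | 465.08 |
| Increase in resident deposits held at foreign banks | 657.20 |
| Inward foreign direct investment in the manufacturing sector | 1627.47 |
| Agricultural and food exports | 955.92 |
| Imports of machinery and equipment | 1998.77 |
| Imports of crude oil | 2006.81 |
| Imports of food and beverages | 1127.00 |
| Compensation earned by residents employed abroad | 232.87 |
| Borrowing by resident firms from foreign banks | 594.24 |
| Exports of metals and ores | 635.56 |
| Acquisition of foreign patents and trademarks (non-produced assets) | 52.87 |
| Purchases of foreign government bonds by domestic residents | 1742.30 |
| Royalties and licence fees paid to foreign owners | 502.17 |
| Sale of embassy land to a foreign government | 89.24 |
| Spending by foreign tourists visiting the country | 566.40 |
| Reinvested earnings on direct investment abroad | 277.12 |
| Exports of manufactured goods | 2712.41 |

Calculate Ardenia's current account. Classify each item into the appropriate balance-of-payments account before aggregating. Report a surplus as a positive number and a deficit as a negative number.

Goods: 955.92 - 1998.77 - 1127.00 - 2006.81 + 2712.41 + 635.56 = -828.69
Services: 566.40 - 502.17 = 64.23
Primary income: -465.08 + 232.87 + 277.12 = 44.91
Secondary income: 232.87
Current account = (-828.69) + 64.23 + 44.91 + 232.87 = -486.68
(Excluded from the current account — financial account: increase in resident deposits held at foreign banks 657.20, inward foreign direct investment in the manufacturing sector 1627.47, borrowing by resident firms from foreign banks 594.24, purchases of foreign government bonds by domestic residents 1742.30; capital account: acquisition of foreign patents and trademarks (non-produced assets) 52.87, sale of embassy land to a foreign government 89.24.)

-486.68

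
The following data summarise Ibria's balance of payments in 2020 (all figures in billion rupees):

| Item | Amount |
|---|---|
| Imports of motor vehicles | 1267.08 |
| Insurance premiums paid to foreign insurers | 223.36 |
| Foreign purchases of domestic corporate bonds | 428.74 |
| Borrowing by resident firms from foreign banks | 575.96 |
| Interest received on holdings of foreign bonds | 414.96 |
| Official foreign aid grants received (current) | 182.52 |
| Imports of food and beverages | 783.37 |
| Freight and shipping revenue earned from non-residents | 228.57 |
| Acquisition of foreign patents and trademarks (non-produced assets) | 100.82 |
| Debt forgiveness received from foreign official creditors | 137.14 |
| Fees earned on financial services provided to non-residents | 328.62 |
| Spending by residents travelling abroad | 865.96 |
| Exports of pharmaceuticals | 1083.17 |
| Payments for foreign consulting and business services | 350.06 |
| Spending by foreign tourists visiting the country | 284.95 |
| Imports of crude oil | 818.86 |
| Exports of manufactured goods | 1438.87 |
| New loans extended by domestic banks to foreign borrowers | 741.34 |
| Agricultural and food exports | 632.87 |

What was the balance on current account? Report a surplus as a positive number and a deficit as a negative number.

Goods: -818.86 + 632.87 + 1083.17 - 783.37 + 1438.87 - 1267.08 = 285.60
Services: 328.62 + 284.95 + 228.57 - 223.36 - 350.06 - 865.96 = -597.24
Primary income: 414.96
Secondary income: 182.52
Current account = 285.60 + (-597.24) + 414.96 + 182.52 = 285.84
(Excluded from the current account — financial account: foreign purchases of domestic corporate bonds 428.74, borrowing by resident firms from foreign banks 575.96, new loans extended by domestic banks to foreign borrowers 741.34; capital account: acquisition of foreign patents and trademarks (non-produced assets) 100.82, debt forgiveness received from foreign official creditors 137.14.)

285.84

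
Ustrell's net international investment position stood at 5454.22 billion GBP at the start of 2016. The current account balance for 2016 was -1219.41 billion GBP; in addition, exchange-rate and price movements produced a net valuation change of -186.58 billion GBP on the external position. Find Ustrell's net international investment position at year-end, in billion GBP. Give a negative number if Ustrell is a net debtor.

Change in NIIP = current account + net valuation change = -1219.41 + (-186.58) = -1405.99
End-of-year NIIP = 5454.22 + (-1405.99) = 4048.23

4048.23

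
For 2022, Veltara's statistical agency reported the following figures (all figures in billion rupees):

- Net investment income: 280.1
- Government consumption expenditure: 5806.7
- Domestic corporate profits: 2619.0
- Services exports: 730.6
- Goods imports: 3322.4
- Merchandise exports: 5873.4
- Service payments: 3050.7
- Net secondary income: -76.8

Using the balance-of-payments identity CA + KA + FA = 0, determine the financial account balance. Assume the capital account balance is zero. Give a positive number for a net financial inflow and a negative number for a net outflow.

Goods balance = 5873.4 - 3322.4 = 2551.0
Services balance = 730.6 - 3050.7 = -2320.1
Trade balance (goods + services) = 2551.0 + (-2320.1) = 230.9
Net primary income = 280.1
Net secondary income = -76.8
Current account = 230.9 + 280.1 + (-76.8) = 434.2
Financial account = -(434.2) = -434.2

-434.2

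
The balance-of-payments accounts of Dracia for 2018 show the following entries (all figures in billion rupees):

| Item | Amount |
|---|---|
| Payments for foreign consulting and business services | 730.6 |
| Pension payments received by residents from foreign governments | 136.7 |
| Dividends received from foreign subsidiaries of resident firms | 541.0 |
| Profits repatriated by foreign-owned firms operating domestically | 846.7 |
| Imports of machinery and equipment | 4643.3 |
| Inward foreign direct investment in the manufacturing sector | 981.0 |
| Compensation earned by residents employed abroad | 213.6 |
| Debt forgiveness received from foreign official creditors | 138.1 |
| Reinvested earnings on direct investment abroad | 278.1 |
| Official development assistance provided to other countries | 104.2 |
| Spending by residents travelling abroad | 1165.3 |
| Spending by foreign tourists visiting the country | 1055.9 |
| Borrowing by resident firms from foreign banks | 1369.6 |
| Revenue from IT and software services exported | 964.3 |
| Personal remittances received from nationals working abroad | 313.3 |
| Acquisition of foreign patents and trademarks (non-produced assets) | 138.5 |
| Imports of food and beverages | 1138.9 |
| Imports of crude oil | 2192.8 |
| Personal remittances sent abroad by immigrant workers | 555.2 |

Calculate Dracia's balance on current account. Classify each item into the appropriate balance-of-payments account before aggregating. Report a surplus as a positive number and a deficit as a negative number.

-7874.1

Goods: -1138.9 - 4643.3 - 2192.8 = -7975.0
Services: 964.3 - 730.6 + 1055.9 - 1165.3 = 124.3
Primary income: 541.0 + 213.6 + 278.1 - 846.7 = 186.0
Secondary income: 313.3 - 555.2 + 136.7 - 104.2 = -209.4
Current account = (-7975.0) + 124.3 + 186.0 + (-209.4) = -7874.1
(Excluded from the current account — financial account: inward foreign direct investment in the manufacturing sector 981.0, borrowing by resident firms from foreign banks 1369.6; capital account: debt forgiveness received from foreign official creditors 138.1, acquisition of foreign patents and trademarks (non-produced assets) 138.5.)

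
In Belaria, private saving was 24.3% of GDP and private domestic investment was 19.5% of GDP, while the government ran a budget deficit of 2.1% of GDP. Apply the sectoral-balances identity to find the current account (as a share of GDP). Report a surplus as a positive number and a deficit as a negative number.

2.7

By the sectoral-balances identity, CA = (S_private - I) + (T - G).
Private balance = 24.3 - 19.5 = 4.8
Government balance (T - G) = -2.1
CA = 4.8 + (-2.1) = 2.7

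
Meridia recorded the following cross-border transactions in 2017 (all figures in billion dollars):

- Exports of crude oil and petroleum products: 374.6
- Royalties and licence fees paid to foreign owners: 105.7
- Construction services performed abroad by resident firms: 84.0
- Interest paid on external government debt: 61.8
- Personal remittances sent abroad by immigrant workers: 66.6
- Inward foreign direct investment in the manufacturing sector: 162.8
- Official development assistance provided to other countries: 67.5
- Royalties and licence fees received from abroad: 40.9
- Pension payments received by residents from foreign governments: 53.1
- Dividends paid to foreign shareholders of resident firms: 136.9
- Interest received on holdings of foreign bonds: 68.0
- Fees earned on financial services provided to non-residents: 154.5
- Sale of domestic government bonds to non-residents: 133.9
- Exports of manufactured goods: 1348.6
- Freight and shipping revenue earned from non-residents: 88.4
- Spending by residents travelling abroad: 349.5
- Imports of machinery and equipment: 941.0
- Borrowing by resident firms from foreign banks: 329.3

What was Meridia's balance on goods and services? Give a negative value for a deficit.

Goods: -941.0 + 1348.6 + 374.6 = 782.2
Services: 88.4 + 40.9 + 154.5 - 105.7 - 349.5 + 84.0 = -87.4
Trade balance = 782.2 + (-87.4) = 694.8
(Excluded from the trade balance — primary income: interest paid on external government debt 61.8, dividends paid to foreign shareholders of resident firms 136.9, interest received on holdings of foreign bonds 68.0; secondary income: personal remittances sent abroad by immigrant workers 66.6, official development assistance provided to other countries 67.5, pension payments received by residents from foreign governments 53.1; financial account: inward foreign direct investment in the manufacturing sector 162.8, sale of domestic government bonds to non-residents 133.9, borrowing by resident firms from foreign banks 329.3.)

694.8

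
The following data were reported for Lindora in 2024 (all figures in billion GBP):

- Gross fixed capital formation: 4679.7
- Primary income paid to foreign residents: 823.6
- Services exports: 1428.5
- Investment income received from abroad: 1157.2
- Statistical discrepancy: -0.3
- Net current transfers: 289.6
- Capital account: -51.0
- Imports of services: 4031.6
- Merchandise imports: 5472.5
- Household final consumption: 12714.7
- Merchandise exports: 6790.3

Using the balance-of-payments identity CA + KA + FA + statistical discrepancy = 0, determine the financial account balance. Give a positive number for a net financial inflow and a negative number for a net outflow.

713.4

Goods balance = 6790.3 - 5472.5 = 1317.8
Services balance = 1428.5 - 4031.6 = -2603.1
Trade balance (goods + services) = 1317.8 + (-2603.1) = -1285.3
Net primary income = 1157.2 - 823.6 = 333.6
Net secondary income = 289.6
Current account = -1285.3 + 333.6 + 289.6 = -662.1
Financial account = -(-662.1 + (-51.0) + (-0.3)) = 713.4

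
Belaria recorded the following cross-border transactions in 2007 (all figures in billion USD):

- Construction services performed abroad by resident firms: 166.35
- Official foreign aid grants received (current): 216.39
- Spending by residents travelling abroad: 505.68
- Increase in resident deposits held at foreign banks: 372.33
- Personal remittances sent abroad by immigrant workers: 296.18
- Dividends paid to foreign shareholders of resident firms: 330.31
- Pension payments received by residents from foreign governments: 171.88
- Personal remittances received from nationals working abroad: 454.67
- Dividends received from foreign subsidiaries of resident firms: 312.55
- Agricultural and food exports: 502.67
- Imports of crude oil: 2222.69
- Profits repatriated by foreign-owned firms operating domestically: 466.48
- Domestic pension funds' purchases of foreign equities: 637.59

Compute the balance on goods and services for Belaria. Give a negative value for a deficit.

-2059.35

Goods: 502.67 - 2222.69 = -1720.02
Services: -505.68 + 166.35 = -339.33
Trade balance = -1720.02 + (-339.33) = -2059.35
(Excluded from the trade balance — secondary income: official foreign aid grants received (current) 216.39, personal remittances sent abroad by immigrant workers 296.18, pension payments received by residents from foreign governments 171.88, personal remittances received from nationals working abroad 454.67; financial account: increase in resident deposits held at foreign banks 372.33, domestic pension funds' purchases of foreign equities 637.59; primary income: dividends paid to foreign shareholders of resident firms 330.31, dividends received from foreign subsidiaries of resident firms 312.55, profits repatriated by foreign-owned firms operating domestically 466.48.)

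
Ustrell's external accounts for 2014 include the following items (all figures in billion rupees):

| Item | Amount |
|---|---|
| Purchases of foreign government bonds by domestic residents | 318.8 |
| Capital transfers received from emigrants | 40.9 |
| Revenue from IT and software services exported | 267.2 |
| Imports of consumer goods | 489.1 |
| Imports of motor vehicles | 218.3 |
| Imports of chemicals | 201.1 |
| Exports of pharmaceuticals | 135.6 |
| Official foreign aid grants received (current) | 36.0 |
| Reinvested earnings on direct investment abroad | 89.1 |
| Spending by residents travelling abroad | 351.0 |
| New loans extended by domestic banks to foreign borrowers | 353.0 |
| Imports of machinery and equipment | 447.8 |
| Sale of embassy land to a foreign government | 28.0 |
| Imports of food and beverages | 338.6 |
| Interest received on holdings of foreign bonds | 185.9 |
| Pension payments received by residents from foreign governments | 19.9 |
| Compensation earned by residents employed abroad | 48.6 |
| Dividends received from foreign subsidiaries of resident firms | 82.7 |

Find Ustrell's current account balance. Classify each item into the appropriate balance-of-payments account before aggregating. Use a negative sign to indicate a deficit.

-1180.9

Goods: -338.6 - 201.1 + 135.6 - 447.8 - 489.1 - 218.3 = -1559.3
Services: 267.2 - 351.0 = -83.8
Primary income: 89.1 + 82.7 + 185.9 + 48.6 = 406.3
Secondary income: 36.0 + 19.9 = 55.9
Current account = (-1559.3) + (-83.8) + 406.3 + 55.9 = -1180.9
(Excluded from the current account — financial account: purchases of foreign government bonds by domestic residents 318.8, new loans extended by domestic banks to foreign borrowers 353.0; capital account: capital transfers received from emigrants 40.9, sale of embassy land to a foreign government 28.0.)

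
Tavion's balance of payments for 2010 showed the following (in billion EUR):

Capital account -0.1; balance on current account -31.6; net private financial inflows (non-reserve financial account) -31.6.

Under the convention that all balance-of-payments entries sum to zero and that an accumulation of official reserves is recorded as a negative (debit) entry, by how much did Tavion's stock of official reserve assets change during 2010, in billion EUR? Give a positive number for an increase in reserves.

Official reserve transactions balance = -((-31.6) + (-0.1) + (-31.6)) = 63.3
An accumulation of reserves is recorded as a debit (negative entry), so the change in the stock of reserves is the negative of that balance.
Change in official reserves = -(63.3) = -63.3

-63.3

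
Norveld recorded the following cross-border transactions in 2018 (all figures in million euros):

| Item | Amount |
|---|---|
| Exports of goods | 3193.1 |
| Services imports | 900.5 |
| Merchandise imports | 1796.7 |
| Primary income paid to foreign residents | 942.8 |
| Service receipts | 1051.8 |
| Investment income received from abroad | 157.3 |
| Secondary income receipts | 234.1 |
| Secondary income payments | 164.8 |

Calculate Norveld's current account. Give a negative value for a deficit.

831.5

Goods balance = 3193.1 - 1796.7 = 1396.4
Services balance = 1051.8 - 900.5 = 151.3
Trade balance (goods + services) = 1396.4 + 151.3 = 1547.7
Net primary income = 157.3 - 942.8 = -785.5
Net secondary income = 234.1 - 164.8 = 69.3
Current account = 1547.7 + (-785.5) + 69.3 = 831.5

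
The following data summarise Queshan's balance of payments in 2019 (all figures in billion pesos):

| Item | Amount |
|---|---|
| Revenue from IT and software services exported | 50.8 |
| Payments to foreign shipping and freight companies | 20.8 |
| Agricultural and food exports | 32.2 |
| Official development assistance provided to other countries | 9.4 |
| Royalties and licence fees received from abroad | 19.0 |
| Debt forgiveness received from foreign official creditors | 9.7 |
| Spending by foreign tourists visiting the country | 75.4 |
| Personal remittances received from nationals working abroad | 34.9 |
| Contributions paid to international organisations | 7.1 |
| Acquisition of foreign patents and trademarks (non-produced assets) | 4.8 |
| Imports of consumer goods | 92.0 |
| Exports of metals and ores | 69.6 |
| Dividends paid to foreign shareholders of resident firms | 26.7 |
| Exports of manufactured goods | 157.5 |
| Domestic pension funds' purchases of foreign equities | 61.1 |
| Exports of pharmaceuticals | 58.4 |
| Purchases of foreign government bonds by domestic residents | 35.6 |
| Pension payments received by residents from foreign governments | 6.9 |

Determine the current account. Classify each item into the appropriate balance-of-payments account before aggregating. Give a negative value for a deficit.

Goods: 69.6 + 157.5 + 32.2 - 92.0 + 58.4 = 225.7
Services: -20.8 + 19.0 + 75.4 + 50.8 = 124.4
Primary income: -26.7
Secondary income: 6.9 - 9.4 - 7.1 + 34.9 = 25.3
Current account = 225.7 + 124.4 + (-26.7) + 25.3 = 348.7
(Excluded from the current account — capital account: debt forgiveness received from foreign official creditors 9.7, acquisition of foreign patents and trademarks (non-produced assets) 4.8; financial account: domestic pension funds' purchases of foreign equities 61.1, purchases of foreign government bonds by domestic residents 35.6.)

348.7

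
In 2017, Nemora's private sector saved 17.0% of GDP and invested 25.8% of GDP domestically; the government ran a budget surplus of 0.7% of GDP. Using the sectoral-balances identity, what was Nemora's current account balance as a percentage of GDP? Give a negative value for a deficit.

-8.1

By the sectoral-balances identity, CA = (S_private - I) + (T - G).
Private balance = 17.0 - 25.8 = -8.8
Government balance (T - G) = 0.7
CA = -8.8 + 0.7 = -8.1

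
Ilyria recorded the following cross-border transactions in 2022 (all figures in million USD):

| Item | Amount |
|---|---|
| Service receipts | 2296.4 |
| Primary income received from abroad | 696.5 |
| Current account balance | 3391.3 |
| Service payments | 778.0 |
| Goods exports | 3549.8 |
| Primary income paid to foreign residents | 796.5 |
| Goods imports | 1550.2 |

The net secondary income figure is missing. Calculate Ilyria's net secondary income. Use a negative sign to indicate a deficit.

Current account = goods balance + services balance + net primary income + net secondary income
Sum of the known components = 3418.0
Net secondary income = CA - (known components) = 3391.3 - 3418.0 = -26.7

-26.7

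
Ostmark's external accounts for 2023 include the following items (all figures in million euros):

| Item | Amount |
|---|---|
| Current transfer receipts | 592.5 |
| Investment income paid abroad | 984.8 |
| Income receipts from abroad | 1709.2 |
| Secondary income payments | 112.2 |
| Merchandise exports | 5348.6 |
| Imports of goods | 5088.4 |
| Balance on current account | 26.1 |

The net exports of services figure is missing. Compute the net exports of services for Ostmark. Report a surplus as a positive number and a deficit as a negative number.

Current account = goods balance + services balance + net primary income + net secondary income
Sum of the known components = 1464.9
Net exports of services = CA - (known components) = 26.1 - 1464.9 = -1438.8

-1438.8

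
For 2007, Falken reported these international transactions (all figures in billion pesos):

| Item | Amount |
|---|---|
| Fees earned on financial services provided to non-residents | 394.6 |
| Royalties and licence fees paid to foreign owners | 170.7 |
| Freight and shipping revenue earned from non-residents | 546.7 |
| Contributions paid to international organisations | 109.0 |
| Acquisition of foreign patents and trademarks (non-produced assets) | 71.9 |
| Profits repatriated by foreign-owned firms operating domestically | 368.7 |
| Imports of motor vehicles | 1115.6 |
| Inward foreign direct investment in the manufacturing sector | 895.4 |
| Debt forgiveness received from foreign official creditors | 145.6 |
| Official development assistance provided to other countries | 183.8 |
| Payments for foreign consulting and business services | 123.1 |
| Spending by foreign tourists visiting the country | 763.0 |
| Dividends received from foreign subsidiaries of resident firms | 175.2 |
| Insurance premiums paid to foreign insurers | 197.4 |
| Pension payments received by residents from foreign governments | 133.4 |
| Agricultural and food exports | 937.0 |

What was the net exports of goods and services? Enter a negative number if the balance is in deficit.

1034.5

Goods: -1115.6 + 937.0 = -178.6
Services: 394.6 - 170.7 + 763.0 - 123.1 + 546.7 - 197.4 = 1213.1
Trade balance = -178.6 + 1213.1 = 1034.5
(Excluded from the trade balance — secondary income: contributions paid to international organisations 109.0, official development assistance provided to other countries 183.8, pension payments received by residents from foreign governments 133.4; capital account: acquisition of foreign patents and trademarks (non-produced assets) 71.9, debt forgiveness received from foreign official creditors 145.6; primary income: profits repatriated by foreign-owned firms operating domestically 368.7, dividends received from foreign subsidiaries of resident firms 175.2; financial account: inward foreign direct investment in the manufacturing sector 895.4.)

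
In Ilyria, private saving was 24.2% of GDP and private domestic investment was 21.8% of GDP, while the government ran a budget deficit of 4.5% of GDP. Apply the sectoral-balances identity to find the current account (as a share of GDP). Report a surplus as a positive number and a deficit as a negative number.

-2.1

By the sectoral-balances identity, CA = (S_private - I) + (T - G).
Private balance = 24.2 - 21.8 = 2.4
Government balance (T - G) = -4.5
CA = 2.4 + (-4.5) = -2.1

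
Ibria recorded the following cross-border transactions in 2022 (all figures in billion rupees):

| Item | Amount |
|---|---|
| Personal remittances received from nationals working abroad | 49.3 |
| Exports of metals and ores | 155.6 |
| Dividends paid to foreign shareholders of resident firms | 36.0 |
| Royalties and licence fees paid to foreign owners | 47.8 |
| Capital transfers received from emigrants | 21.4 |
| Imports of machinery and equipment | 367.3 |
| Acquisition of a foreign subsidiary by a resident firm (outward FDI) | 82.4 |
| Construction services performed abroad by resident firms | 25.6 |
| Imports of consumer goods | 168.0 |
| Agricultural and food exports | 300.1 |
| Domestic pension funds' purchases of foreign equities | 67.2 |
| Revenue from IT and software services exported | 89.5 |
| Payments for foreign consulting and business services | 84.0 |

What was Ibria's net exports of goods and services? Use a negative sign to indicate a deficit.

-96.3

Goods: 300.1 + 155.6 - 367.3 - 168.0 = -79.6
Services: -84.0 + 25.6 + 89.5 - 47.8 = -16.7
Trade balance = -79.6 + (-16.7) = -96.3
(Excluded from the trade balance — secondary income: personal remittances received from nationals working abroad 49.3; primary income: dividends paid to foreign shareholders of resident firms 36.0; capital account: capital transfers received from emigrants 21.4; financial account: acquisition of a foreign subsidiary by a resident firm (outward FDI) 82.4, domestic pension funds' purchases of foreign equities 67.2.)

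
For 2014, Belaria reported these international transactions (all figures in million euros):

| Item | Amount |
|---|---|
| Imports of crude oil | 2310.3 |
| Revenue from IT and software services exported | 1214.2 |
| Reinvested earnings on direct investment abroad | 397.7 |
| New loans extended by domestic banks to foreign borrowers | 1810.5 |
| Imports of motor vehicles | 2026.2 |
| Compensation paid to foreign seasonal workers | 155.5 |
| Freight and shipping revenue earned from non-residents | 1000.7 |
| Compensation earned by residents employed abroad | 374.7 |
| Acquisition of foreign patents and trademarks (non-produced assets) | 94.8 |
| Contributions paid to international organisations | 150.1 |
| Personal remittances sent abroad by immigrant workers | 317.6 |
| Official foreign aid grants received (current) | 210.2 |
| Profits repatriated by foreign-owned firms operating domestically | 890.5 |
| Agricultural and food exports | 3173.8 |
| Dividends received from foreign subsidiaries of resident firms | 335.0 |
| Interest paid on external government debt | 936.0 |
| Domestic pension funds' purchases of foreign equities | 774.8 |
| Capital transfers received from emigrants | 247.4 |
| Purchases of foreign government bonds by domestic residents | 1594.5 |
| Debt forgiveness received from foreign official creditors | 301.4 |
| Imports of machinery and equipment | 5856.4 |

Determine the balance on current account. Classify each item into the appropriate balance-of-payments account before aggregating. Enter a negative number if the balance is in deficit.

Goods: -5856.4 + 3173.8 - 2310.3 - 2026.2 = -7019.1
Services: 1000.7 + 1214.2 = 2214.9
Primary income: -936.0 + 335.0 + 397.7 - 155.5 + 374.7 - 890.5 = -874.6
Secondary income: 210.2 - 150.1 - 317.6 = -257.5
Current account = (-7019.1) + 2214.9 + (-874.6) + (-257.5) = -5936.3
(Excluded from the current account — financial account: new loans extended by domestic banks to foreign borrowers 1810.5, domestic pension funds' purchases of foreign equities 774.8, purchases of foreign government bonds by domestic residents 1594.5; capital account: acquisition of foreign patents and trademarks (non-produced assets) 94.8, capital transfers received from emigrants 247.4, debt forgiveness received from foreign official creditors 301.4.)

-5936.3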